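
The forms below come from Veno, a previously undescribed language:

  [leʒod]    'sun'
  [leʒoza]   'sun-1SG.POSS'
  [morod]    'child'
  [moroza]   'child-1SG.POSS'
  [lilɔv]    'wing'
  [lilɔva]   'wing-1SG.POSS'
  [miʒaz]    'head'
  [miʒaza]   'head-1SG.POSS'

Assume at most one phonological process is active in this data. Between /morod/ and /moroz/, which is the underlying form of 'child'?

'child' shows [d] ~ [z] at the end of the stem ([morod] vs [moroza]).
Compare 'head', with invariant [z] in [miʒaz] and [miʒaza]: an analysis with underlying /z/ and a rule producing [d] in isolation would wrongly predict alternation here too.
So /d/ is underlying, and a rule of intervocalic spirantization — voiced stops become fricatives between vowels — gives [z].

/morod/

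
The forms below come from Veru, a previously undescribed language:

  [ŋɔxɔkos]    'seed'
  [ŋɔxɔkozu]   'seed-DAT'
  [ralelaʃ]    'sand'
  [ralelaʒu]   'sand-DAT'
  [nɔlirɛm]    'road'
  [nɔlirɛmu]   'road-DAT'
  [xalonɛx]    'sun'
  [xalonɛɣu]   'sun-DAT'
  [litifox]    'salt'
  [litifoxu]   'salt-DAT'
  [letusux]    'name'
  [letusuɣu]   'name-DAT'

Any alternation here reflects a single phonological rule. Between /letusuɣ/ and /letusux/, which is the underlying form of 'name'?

The root 'name' surfaces as [letusux] and [letusuɣu], with a stem-final [x] ~ [ɣ] alternation.
If /x/ were underlying and a rule turned it into [ɣ] before the DAT suffix, 'salt' would also alternate; but it has [x] in both [litifox] and [litifoxu].
The alternation reflects word-final obstruent devoicing: voiced obstruents become voiceless word-finally. /ɣ/ is underlying.

/letusuɣ/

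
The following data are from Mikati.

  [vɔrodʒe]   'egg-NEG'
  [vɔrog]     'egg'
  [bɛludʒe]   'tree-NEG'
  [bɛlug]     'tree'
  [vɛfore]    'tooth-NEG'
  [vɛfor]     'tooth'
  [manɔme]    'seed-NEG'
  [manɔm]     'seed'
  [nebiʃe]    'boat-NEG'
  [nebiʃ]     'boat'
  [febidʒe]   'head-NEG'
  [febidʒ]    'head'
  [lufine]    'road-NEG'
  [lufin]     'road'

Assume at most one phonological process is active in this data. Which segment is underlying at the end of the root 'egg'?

The root 'egg' surfaces as [vɔrodʒe] and [vɔrog], with a stem-final [dʒ] ~ [g] alternation.
If /dʒ/ were underlying and a rule turned it into [g] in isolation, 'head' would also alternate; but it has [dʒ] in both [febidʒe] and [febidʒ].
The alternation reflects palatalization before a front vowel: /g/ becomes palato-alveolar [dʒ] before a front vowel. /g/ is underlying.

/g/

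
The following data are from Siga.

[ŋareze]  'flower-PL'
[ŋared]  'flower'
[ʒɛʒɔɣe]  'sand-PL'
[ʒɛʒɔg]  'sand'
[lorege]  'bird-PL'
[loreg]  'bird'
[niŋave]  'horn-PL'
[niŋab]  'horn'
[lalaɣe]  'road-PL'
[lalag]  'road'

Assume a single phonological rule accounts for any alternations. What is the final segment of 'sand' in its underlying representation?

/ɣ/

The root 'sand' surfaces as [ʒɛʒɔɣe] and [ʒɛʒɔg], with a stem-final [ɣ] ~ [g] alternation.
If /g/ were underlying and a rule turned it into [ɣ] before the PL suffix, 'bird' would also alternate; but it has [g] in both [lorege] and [loreg].
So /ɣ/ is underlying, and a rule of word-final hardening — voiced fricatives become stops word-finally — gives [g].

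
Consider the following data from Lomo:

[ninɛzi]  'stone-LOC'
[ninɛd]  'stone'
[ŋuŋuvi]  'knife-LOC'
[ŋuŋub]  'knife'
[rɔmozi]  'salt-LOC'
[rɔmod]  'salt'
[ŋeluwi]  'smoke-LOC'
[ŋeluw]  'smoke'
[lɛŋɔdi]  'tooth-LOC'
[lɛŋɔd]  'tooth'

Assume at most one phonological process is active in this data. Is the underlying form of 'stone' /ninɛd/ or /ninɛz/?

In [ninɛzi] and [ninɛd] the final segment of 'stone' alternates: [z] ~ [d].
The stem 'tooth' ([lɛŋɔdi], [lɛŋɔd]) shows [d] unchanged in both environments, so [d] cannot be basic with [z] derived before the LOC suffix.
The alternation reflects word-final hardening: voiced fricatives become stops word-finally. /z/ is underlying.

/ninɛz/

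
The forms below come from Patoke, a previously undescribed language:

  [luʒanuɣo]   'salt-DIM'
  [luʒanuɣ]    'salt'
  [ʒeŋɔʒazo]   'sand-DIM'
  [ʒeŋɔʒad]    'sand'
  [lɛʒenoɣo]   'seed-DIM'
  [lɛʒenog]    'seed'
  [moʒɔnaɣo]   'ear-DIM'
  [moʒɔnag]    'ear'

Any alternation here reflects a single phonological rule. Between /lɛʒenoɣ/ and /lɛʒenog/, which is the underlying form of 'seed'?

'seed' shows [ɣ] ~ [g] at the end of the stem ([lɛʒenoɣo] vs [lɛʒenog]).
If /ɣ/ were underlying and a rule turned it into [g] in isolation, 'salt' would also alternate; but it has [ɣ] in both [luʒanuɣo] and [luʒanuɣ].
So /g/ is underlying, and a rule of intervocalic spirantization — voiced stops become fricatives between vowels — gives [ɣ].

/lɛʒenog/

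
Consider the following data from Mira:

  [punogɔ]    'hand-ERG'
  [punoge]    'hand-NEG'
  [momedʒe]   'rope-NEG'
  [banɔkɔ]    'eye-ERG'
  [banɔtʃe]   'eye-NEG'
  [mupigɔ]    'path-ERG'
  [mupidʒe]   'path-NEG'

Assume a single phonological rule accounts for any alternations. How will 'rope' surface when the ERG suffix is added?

'path' shows [g] ~ [dʒ] at the end of the stem ([mupigɔ] vs [mupidʒe]).
Compare 'hand', with invariant [g] in [punogɔ] and [punoge]: an analysis with underlying /g/ and a rule producing [dʒ] before the NEG suffix would wrongly predict alternation here too.
Therefore /dʒ/ is basic and [g] is derived by depalatalization (palato-alveolar /tʃ/ and /dʒ/ become [k] and [g] when no front vowel follows).
The one attested form of 'rope', [momedʒe], shows underlying /momedʒ/. Applying the same rule when no front vowel follows gives [momegɔ].

[momegɔ]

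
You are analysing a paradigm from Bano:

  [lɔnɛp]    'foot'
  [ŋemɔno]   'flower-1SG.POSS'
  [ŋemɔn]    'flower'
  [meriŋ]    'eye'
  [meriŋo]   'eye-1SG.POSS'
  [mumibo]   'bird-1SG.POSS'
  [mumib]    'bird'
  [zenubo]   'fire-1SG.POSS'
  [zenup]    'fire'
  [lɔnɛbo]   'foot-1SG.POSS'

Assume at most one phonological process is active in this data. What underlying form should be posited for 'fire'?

'fire' shows [p] ~ [b] at the end of the stem ([zenup] vs [zenubo]).
If /b/ were underlying and a rule turned it into [p] in isolation, 'bird' would also alternate; but it has [b] in both [mumib] and [mumibo].
Therefore /p/ is basic and [b] is derived by intervocalic voicing (voiceless stops become voiced between vowels).

/zenup/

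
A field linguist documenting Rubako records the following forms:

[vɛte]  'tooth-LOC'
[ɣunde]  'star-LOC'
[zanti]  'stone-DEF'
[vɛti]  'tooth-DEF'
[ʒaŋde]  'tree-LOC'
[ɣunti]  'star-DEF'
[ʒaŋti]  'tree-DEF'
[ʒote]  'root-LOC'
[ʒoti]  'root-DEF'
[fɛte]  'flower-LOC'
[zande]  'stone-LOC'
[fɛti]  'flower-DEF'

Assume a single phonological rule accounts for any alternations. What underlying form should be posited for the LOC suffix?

/-de/

The LOC morpheme has two allomorphs, [-de] and [-te].
By contrast the DEF suffix keeps its initial [t] throughout — that segment must be underlying.
The LOC suffix is therefore /-de/ underlyingly, with post-vocalic devoicing: voiced stops become voiceless after a vowel.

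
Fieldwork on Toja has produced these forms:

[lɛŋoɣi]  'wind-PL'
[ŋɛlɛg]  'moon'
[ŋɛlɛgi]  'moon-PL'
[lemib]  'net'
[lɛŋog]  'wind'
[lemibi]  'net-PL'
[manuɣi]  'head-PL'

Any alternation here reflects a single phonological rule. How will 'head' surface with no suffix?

[manug]

The root 'wind' surfaces as [lɛŋoɣi] and [lɛŋog], with a stem-final [ɣ] ~ [g] alternation.
The stem 'moon' ([ŋɛlɛgi], [ŋɛlɛg]) shows [g] unchanged in both environments, so [g] cannot be basic with [ɣ] derived before the PL suffix.
So /ɣ/ is underlying, and a rule of word-final hardening — voiced fricatives become stops word-finally — gives [g].
The one attested form of 'head', [manuɣi], shows underlying /manuɣ/. Applying the same rule word-finally gives [manug].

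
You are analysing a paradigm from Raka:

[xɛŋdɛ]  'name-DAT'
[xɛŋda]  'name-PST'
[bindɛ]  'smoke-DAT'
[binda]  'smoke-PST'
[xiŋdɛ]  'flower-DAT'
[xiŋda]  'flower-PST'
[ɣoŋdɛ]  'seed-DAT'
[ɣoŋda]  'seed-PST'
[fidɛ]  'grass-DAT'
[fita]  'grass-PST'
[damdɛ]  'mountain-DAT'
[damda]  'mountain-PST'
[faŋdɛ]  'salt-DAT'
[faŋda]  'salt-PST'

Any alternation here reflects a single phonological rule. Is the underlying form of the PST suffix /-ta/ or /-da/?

/-ta/

The PST morpheme has two allomorphs, [-da] and [-ta].
By contrast the DAT suffix keeps its initial [d] throughout — that segment must be underlying.
The PST suffix is therefore /-ta/ underlyingly, with post-nasal voicing: voiceless stops become voiced after a nasal.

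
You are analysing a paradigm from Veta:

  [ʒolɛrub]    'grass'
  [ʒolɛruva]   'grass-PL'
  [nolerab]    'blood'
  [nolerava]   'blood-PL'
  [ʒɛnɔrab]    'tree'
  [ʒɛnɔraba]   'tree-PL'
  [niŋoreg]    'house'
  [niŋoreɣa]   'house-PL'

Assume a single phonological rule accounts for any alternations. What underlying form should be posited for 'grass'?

/ʒolɛruv/

The root 'grass' surfaces as [ʒolɛrub] and [ʒolɛruva], with a stem-final [b] ~ [v] alternation.
The stem 'tree' ([ʒɛnɔrab], [ʒɛnɔraba]) shows [b] unchanged in both environments, so [b] cannot be basic with [v] derived before the PL suffix.
So /v/ is underlying, and a rule of word-final hardening — voiced fricatives become stops word-finally — gives [b].
Hence 'grass' is /ʒolɛruv/ underlyingly.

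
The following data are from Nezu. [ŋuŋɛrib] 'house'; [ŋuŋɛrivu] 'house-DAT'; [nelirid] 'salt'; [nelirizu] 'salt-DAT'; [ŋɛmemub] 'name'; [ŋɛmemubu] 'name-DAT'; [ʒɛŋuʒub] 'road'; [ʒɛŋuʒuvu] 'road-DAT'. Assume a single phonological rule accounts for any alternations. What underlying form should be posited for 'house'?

The root 'house' surfaces as [ŋuŋɛrib] and [ŋuŋɛrivu], with a stem-final [b] ~ [v] alternation.
If /b/ were underlying and a rule turned it into [v] before the DAT suffix, 'name' would also alternate; but it has [b] in both [ŋɛmemub] and [ŋɛmemubu].
The alternation reflects word-final hardening: voiced fricatives become stops word-finally. /v/ is underlying.
So 'house' = /ŋuŋɛriv/.

/ŋuŋɛriv/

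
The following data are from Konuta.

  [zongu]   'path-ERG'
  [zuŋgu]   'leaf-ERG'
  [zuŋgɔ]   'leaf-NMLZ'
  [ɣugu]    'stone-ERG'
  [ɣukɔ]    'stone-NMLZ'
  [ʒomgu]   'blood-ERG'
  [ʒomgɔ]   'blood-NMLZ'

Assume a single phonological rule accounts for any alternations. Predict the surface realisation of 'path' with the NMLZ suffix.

The NMLZ suffix surfaces as [-gɔ] and [-kɔ], depending on the final segment of the stem.
The ERG suffix, which begins with [g], is invariant after every stem; so [g] is not altered by any rule here.
So the underlying form is /-kɔ/, and voiceless stops become voiced after a nasal.
After 'path', which ends in a nasal, the suffix surfaces as [-gɔ], giving [zongɔ].

[zongɔ]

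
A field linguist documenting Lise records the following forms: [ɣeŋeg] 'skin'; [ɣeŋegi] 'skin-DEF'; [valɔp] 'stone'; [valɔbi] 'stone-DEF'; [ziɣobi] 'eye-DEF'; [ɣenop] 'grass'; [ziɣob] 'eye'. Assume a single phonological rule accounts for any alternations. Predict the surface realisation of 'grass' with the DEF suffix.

'stone' shows [b] ~ [p] at the end of the stem ([valɔbi] vs [valɔp]).
But 'eye' keeps [b] in both environments ([ziɣobi], [ziɣob]), so there is no rule changing /b/ to [p] in isolation.
Therefore /p/ is basic and [b] is derived by intervocalic voicing (voiceless stops become voiced between vowels).
The one attested form of 'grass', [ɣenop], shows underlying /ɣenop/. Applying the same rule between vowels gives [ɣenobi].

[ɣenobi]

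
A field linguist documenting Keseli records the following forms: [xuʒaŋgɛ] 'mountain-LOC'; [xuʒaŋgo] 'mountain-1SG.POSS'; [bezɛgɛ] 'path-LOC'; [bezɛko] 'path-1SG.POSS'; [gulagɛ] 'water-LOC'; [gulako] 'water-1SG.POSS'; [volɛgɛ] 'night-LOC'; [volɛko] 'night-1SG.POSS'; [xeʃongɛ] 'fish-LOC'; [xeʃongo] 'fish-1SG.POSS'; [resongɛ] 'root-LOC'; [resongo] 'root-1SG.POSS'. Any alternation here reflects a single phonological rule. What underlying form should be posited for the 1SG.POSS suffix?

The 1SG.POSS suffix surfaces as [-go] and [-ko], depending on the final segment of the stem.
The LOC suffix, which begins with [g], is invariant after every stem; so [g] is not altered by any rule here.
The 1SG.POSS suffix is therefore /-ko/ underlyingly, with post-nasal voicing: voiceless stops become voiced after a nasal.

/-ko/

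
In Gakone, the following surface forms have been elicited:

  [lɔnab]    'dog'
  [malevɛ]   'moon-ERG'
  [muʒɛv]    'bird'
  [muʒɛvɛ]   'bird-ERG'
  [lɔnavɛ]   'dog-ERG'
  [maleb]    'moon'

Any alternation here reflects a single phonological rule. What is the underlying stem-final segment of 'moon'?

The stem for 'moon' ends in [b] in [maleb] but [v] in [malevɛ].
But 'bird' keeps [v] in both environments ([muʒɛv], [muʒɛvɛ]), so there is no rule changing /v/ to [b] in isolation.
Therefore /b/ is basic and [v] is derived by intervocalic spirantization (voiced stops become fricatives between vowels).

/b/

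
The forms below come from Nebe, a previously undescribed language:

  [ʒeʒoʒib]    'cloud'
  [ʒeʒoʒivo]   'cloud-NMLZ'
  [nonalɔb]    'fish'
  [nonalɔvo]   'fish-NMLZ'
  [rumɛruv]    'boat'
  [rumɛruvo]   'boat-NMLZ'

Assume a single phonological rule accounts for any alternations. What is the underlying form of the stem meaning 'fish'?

/nonalɔb/

The root 'fish' surfaces as [nonalɔb] and [nonalɔvo], with a stem-final [b] ~ [v] alternation.
But 'boat' keeps [v] in both environments ([rumɛruv], [rumɛruvo]), so there is no rule changing /v/ to [b] in isolation.
The underlying segment must be /b/; voiced stops become fricatives between vowels, yielding [v] there.
So 'fish' = /nonalɔb/.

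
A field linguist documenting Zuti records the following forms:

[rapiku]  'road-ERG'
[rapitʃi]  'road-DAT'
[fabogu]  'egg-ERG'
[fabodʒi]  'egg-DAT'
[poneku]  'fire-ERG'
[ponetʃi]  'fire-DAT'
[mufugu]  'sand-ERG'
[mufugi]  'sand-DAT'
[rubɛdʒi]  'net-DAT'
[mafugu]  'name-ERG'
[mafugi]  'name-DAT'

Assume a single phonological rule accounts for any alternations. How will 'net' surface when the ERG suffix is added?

The stem for 'egg' ends in [g] in [fabogu] but [dʒ] in [fabodʒi].
The stem 'name' ([mafugu], [mafugi]) shows [g] unchanged in both environments, so [g] cannot be basic with [dʒ] derived before the DAT suffix.
Therefore /dʒ/ is basic and [g] is derived by depalatalization (palato-alveolar /tʃ/ and /dʒ/ become [k] and [g] when no front vowel follows).
The one attested form of 'net', [rubɛdʒi], shows underlying /rubɛdʒ/. Applying the same rule when no front vowel follows gives [rubɛgu].

[rubɛgu]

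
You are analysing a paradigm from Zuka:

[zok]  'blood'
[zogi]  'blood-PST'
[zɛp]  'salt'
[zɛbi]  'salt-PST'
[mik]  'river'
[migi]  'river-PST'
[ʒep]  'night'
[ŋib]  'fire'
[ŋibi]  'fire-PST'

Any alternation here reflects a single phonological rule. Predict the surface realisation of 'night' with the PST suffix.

The stem for 'salt' ends in [p] in [zɛp] but [b] in [zɛbi].
Compare 'fire', with invariant [b] in [ŋib] and [ŋibi]: an analysis with underlying /b/ and a rule producing [p] in isolation would wrongly predict alternation here too.
The underlying segment must be /p/; voiceless stops become voiced between vowels, yielding [b] there.
The one attested form of 'night', [ʒep], shows underlying /ʒep/. Applying the same rule between vowels gives [ʒebi].

[ʒebi]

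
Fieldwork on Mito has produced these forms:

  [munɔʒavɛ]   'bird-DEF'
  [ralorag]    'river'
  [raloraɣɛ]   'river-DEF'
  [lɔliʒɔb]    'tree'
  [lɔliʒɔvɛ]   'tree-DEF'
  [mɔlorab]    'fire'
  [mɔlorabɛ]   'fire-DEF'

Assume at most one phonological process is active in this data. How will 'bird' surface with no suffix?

The root 'tree' surfaces as [lɔliʒɔb] and [lɔliʒɔvɛ], with a stem-final [b] ~ [v] alternation.
Compare 'fire', with invariant [b] in [mɔlorab] and [mɔlorabɛ]: an analysis with underlying /b/ and a rule producing [v] before the DEF suffix would wrongly predict alternation here too.
So /v/ is underlying, and a rule of word-final hardening — voiced fricatives become stops word-finally — gives [b].
The one attested form of 'bird', [munɔʒavɛ], shows underlying /munɔʒav/. Applying the same rule word-finally gives [munɔʒab].

[munɔʒab]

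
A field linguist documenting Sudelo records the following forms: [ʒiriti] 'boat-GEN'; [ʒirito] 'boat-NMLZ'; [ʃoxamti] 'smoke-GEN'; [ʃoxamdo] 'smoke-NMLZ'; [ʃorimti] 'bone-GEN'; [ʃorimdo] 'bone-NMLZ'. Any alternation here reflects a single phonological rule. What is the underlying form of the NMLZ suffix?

/-do/

The NMLZ morpheme has two allomorphs, [-do] and [-to].
By contrast the GEN suffix keeps its initial [t] throughout — that segment must be underlying.
The NMLZ suffix is therefore /-do/ underlyingly, with post-vocalic devoicing: voiced stops become voiceless after a vowel.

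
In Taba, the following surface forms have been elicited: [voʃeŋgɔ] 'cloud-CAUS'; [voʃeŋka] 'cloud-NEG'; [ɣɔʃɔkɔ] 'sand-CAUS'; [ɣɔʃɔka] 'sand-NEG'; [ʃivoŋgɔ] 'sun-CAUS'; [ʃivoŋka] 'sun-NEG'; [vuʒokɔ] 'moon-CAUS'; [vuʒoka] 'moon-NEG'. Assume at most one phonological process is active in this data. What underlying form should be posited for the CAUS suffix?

The CAUS morpheme has two allomorphs, [-gɔ] and [-kɔ].
By contrast the NEG suffix keeps its initial [k] throughout — that segment must be underlying.
So the underlying form is /-gɔ/, and voiced stops become voiceless after a vowel.

/-gɔ/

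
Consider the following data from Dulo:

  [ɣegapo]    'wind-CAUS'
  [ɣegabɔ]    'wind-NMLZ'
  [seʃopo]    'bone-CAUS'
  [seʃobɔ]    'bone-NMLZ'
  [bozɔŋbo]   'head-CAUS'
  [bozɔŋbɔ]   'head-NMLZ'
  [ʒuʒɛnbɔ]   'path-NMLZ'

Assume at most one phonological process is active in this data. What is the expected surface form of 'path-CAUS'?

The CAUS morpheme has two allomorphs, [-bo] and [-po].
The NMLZ suffix, which begins with [b], is invariant after every stem; so [b] is not altered by any rule here.
So the underlying form is /-po/, and voiceless stops become voiced after a nasal.
After 'path', which ends in a nasal, the suffix surfaces as [-bo], giving [ʒuʒɛnbo].

[ʒuʒɛnbo]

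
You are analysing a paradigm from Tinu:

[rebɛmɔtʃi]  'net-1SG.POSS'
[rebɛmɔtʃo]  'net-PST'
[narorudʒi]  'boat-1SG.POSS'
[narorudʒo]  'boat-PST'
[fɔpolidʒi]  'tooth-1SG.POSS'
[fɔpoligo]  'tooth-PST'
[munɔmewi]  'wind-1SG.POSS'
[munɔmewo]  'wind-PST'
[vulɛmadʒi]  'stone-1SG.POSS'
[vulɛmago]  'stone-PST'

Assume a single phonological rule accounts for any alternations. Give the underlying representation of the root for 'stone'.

/vulɛmag/

The root 'stone' surfaces as [vulɛmadʒi] and [vulɛmago], with a stem-final [dʒ] ~ [g] alternation.
The stem 'boat' ([narorudʒi], [narorudʒo]) shows [dʒ] unchanged in both environments, so [dʒ] cannot be basic with [g] derived before the PST suffix.
Therefore /g/ is basic and [dʒ] is derived by palatalization before a front vowel (/g/ becomes palato-alveolar [dʒ] before a front vowel).
The underlying form of 'stone' is therefore /vulɛmag/.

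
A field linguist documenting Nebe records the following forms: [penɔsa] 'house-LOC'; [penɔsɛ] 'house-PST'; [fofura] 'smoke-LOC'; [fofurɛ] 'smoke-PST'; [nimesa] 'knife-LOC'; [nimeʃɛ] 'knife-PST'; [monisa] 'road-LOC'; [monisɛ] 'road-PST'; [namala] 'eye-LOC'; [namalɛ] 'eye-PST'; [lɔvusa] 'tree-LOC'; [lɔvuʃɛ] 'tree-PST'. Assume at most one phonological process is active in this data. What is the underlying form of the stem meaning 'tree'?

The root 'tree' surfaces as [lɔvusa] and [lɔvuʃɛ], with a stem-final [s] ~ [ʃ] alternation.
The stem 'road' ([monisa], [monisɛ]) shows [s] unchanged in both environments, so [s] cannot be basic with [ʃ] derived before the PST suffix.
So /ʃ/ is underlying, and a rule of depalatalization — palato-alveolar /ʃ/ becomes [s] when no front vowel follows — gives [s].
The underlying form of 'tree' is therefore /lɔvuʃ/.

/lɔvuʃ/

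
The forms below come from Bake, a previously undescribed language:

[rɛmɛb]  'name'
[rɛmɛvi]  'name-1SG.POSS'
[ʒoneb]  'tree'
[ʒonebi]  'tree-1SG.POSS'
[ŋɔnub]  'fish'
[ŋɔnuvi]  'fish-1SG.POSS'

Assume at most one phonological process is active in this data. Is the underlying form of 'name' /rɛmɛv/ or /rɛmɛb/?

The root 'name' surfaces as [rɛmɛb] and [rɛmɛvi], with a stem-final [b] ~ [v] alternation.
Compare 'tree', with invariant [b] in [ʒoneb] and [ʒonebi]: an analysis with underlying /b/ and a rule producing [v] before the 1SG.POSS suffix would wrongly predict alternation here too.
Therefore /v/ is basic and [b] is derived by word-final hardening (voiced fricatives become stops word-finally).

/rɛmɛv/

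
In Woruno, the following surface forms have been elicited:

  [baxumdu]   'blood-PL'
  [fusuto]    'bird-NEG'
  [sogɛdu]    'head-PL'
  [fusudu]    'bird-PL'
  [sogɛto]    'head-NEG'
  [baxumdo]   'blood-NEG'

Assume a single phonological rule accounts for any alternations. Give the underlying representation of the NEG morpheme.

/-to/

The NEG suffix surfaces as [-do] and [-to], depending on the final segment of the stem.
By contrast the PL suffix keeps its initial [d] throughout — that segment must be underlying.
The NEG suffix is therefore /-to/ underlyingly, with post-nasal voicing: voiceless stops become voiced after a nasal.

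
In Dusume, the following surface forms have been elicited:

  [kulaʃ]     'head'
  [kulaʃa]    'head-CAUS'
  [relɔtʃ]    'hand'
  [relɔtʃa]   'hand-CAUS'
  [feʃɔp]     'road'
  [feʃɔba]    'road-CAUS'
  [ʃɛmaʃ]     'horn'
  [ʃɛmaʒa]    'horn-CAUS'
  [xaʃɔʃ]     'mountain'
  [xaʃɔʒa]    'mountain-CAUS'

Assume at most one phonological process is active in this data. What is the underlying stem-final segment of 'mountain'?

/ʒ/

In [xaʃɔʃ] and [xaʃɔʒa] the final segment of 'mountain' alternates: [ʃ] ~ [ʒ].
But 'head' keeps [ʃ] in both environments ([kulaʃ], [kulaʃa]), so there is no rule changing /ʃ/ to [ʒ] before the CAUS suffix.
The alternation reflects word-final obstruent devoicing: voiced obstruents become voiceless word-finally. /ʒ/ is underlying.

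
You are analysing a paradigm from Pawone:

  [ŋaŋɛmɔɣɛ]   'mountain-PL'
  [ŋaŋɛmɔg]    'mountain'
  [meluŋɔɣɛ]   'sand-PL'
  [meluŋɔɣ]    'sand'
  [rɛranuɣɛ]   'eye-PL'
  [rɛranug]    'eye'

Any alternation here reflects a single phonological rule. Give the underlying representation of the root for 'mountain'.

The root 'mountain' surfaces as [ŋaŋɛmɔɣɛ] and [ŋaŋɛmɔg], with a stem-final [ɣ] ~ [g] alternation.
The stem 'sand' ([meluŋɔɣɛ], [meluŋɔɣ]) shows [ɣ] unchanged in both environments, so [ɣ] cannot be basic with [g] derived in isolation.
The alternation reflects intervocalic spirantization: voiced stops become fricatives between vowels. /g/ is underlying.

/ŋaŋɛmɔg/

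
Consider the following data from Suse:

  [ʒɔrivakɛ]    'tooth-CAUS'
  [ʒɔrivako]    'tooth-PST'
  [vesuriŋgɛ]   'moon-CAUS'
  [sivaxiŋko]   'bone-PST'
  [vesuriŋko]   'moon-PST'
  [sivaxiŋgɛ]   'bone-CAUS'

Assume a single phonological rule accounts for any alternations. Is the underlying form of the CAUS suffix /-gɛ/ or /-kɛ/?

/-gɛ/

The CAUS suffix surfaces as [-gɛ] and [-kɛ], depending on the final segment of the stem.
By contrast the PST suffix keeps its initial [k] throughout — that segment must be underlying.
So the underlying form is /-gɛ/, and voiced stops become voiceless after a vowel.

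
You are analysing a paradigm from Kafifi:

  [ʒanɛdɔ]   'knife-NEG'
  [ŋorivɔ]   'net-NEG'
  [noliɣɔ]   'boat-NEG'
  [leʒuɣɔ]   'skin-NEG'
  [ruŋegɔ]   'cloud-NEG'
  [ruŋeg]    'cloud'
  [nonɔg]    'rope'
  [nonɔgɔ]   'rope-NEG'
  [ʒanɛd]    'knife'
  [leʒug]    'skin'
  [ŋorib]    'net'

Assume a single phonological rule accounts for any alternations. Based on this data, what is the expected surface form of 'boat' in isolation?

The root 'skin' surfaces as [leʒug] and [leʒuɣɔ], with a stem-final [g] ~ [ɣ] alternation.
If /g/ were underlying and a rule turned it into [ɣ] before the NEG suffix, 'rope' would also alternate; but it has [g] in both [nonɔg] and [nonɔgɔ].
Therefore /ɣ/ is basic and [g] is derived by word-final hardening (voiced fricatives become stops word-finally).
From [noliɣɔ] the stem 'boat' is /noliɣ/; word-finally this yields [nolig].

[nolig]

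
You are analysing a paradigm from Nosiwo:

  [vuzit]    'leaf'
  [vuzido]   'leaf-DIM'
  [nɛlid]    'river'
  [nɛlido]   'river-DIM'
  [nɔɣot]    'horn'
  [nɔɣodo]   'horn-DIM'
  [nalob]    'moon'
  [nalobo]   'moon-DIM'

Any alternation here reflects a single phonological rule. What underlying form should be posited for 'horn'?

/nɔɣot/

The stem for 'horn' ends in [t] in [nɔɣot] but [d] in [nɔɣodo].
If /d/ were underlying and a rule turned it into [t] in isolation, 'river' would also alternate; but it has [d] in both [nɛlid] and [nɛlido].
Therefore /t/ is basic and [d] is derived by intervocalic voicing (voiceless stops become voiced between vowels).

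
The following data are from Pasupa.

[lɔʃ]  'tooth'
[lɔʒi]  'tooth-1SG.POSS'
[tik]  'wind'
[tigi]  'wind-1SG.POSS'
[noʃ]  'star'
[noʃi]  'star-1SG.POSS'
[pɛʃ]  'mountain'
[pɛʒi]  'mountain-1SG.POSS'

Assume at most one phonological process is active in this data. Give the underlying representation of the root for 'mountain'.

/pɛʒ/

In [pɛʃ] and [pɛʒi] the final segment of 'mountain' alternates: [ʃ] ~ [ʒ].
Compare 'star', with invariant [ʃ] in [noʃ] and [noʃi]: an analysis with underlying /ʃ/ and a rule producing [ʒ] before the 1SG.POSS suffix would wrongly predict alternation here too.
The underlying segment must be /ʒ/; voiced obstruents become voiceless word-finally, yielding [ʃ] there.
Hence 'mountain' is /pɛʒ/ underlyingly.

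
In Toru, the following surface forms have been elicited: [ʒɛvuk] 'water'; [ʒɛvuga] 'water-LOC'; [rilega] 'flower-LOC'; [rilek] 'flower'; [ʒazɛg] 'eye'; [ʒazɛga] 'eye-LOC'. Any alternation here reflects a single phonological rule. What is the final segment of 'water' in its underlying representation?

The stem for 'water' ends in [k] in [ʒɛvuk] but [g] in [ʒɛvuga].
If /g/ were underlying and a rule turned it into [k] in isolation, 'eye' would also alternate; but it has [g] in both [ʒazɛg] and [ʒazɛga].
Therefore /k/ is basic and [g] is derived by intervocalic voicing (voiceless stops become voiced between vowels).

/k/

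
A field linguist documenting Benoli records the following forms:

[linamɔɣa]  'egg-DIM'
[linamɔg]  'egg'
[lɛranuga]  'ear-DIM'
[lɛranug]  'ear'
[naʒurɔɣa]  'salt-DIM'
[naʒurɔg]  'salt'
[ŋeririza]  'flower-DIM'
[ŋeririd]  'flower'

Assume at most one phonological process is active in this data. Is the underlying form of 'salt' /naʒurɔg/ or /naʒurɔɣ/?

The root 'salt' surfaces as [naʒurɔɣa] and [naʒurɔg], with a stem-final [ɣ] ~ [g] alternation.
Compare 'ear', with invariant [g] in [lɛranuga] and [lɛranug]: an analysis with underlying /g/ and a rule producing [ɣ] before the DIM suffix would wrongly predict alternation here too.
Therefore /ɣ/ is basic and [g] is derived by word-final hardening (voiced fricatives become stops word-finally).

/naʒurɔɣ/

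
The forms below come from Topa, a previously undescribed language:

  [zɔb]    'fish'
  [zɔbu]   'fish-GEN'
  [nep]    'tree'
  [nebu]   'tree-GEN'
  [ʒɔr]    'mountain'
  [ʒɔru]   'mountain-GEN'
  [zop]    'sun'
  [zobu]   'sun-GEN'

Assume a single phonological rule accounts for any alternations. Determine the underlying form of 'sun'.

The root 'sun' surfaces as [zop] and [zobu], with a stem-final [p] ~ [b] alternation.
The stem 'fish' ([zɔb], [zɔbu]) shows [b] unchanged in both environments, so [b] cannot be basic with [p] derived in isolation.
The underlying segment must be /p/; voiceless stops become voiced between vowels, yielding [b] there.
So 'sun' = /zop/.

/zop/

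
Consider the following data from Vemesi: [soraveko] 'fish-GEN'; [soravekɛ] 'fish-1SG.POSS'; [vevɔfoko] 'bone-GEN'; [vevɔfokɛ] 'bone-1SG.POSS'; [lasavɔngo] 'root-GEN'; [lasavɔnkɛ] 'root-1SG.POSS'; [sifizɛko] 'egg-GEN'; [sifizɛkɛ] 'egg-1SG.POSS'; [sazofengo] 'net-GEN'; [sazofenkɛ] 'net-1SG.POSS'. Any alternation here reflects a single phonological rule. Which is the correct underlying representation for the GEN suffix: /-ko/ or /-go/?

The GEN suffix surfaces as [-go] and [-ko], depending on the final segment of the stem.
The 1SG.POSS suffix, which begins with [k], is invariant after every stem; so [k] is not altered by any rule here.
So the underlying form is /-go/, and voiced stops become voiceless after a vowel.

/-go/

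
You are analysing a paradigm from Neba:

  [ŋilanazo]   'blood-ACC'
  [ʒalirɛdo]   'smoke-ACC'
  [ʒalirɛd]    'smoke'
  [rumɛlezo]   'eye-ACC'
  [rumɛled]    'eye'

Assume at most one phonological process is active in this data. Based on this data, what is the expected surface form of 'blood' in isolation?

In [rumɛlezo] and [rumɛled] the final segment of 'eye' alternates: [z] ~ [d].
But 'smoke' keeps [d] in both environments ([ʒalirɛdo], [ʒalirɛd]), so there is no rule changing /d/ to [z] before the ACC suffix.
The alternation reflects word-final hardening: voiced fricatives become stops word-finally. /z/ is underlying.
From [ŋilanazo] the stem 'blood' is /ŋilanaz/; word-finally this yields [ŋilanad].

[ŋilanad]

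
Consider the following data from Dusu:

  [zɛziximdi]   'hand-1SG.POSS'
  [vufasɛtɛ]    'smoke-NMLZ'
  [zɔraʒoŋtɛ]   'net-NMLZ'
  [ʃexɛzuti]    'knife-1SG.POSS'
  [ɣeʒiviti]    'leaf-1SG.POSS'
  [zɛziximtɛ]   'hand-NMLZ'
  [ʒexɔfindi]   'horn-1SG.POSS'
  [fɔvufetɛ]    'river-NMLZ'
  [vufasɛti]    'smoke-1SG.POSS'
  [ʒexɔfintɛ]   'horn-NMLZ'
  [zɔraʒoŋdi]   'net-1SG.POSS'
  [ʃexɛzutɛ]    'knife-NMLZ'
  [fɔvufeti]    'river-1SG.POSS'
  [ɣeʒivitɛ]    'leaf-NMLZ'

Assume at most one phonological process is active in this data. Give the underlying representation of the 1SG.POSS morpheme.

The 1SG.POSS morpheme has two allomorphs, [-di] and [-ti].
By contrast the NMLZ suffix keeps its initial [t] throughout — that segment must be underlying.
The 1SG.POSS suffix is therefore /-di/ underlyingly, with post-vocalic devoicing: voiced stops become voiceless after a vowel.

/-di/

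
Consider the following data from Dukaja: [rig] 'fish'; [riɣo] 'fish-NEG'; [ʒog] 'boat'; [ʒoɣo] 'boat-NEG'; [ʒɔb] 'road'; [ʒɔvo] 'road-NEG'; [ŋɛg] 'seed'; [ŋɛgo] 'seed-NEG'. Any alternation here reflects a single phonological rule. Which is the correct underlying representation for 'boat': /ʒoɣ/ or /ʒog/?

The stem for 'boat' ends in [g] in [ʒog] but [ɣ] in [ʒoɣo].
The stem 'seed' ([ŋɛg], [ŋɛgo]) shows [g] unchanged in both environments, so [g] cannot be basic with [ɣ] derived before the NEG suffix.
Therefore /ɣ/ is basic and [g] is derived by word-final hardening (voiced fricatives become stops word-finally).

/ʒoɣ/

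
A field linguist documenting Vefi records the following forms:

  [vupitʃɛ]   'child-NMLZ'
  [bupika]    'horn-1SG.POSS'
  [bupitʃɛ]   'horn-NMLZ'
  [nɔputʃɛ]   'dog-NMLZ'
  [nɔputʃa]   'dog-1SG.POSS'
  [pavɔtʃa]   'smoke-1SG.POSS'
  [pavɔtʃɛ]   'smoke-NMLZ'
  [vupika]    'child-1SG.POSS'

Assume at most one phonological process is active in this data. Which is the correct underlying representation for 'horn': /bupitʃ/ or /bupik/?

The stem for 'horn' ends in [tʃ] in [bupitʃɛ] but [k] in [bupika].
If /tʃ/ were underlying and a rule turned it into [k] before the 1SG.POSS suffix, 'smoke' would also alternate; but it has [tʃ] in both [pavɔtʃɛ] and [pavɔtʃa].
The alternation reflects palatalization before a front vowel: /k/ becomes palato-alveolar [tʃ] before a front vowel. /k/ is underlying.

/bupik/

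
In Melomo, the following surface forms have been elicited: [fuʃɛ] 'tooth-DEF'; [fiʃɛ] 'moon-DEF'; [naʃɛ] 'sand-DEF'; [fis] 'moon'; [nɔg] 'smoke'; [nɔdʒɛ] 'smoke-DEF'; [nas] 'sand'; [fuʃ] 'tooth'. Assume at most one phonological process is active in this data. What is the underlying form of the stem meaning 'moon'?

/fis/

'moon' shows [s] ~ [ʃ] at the end of the stem ([fis] vs [fiʃɛ]).
Compare 'tooth', with invariant [ʃ] in [fuʃ] and [fuʃɛ]: an analysis with underlying /ʃ/ and a rule producing [s] in isolation would wrongly predict alternation here too.
The alternation reflects palatalization before a front vowel: /g/ and /s/ become palato-alveolar [dʒ] and [ʃ] before a front vowel. /s/ is underlying.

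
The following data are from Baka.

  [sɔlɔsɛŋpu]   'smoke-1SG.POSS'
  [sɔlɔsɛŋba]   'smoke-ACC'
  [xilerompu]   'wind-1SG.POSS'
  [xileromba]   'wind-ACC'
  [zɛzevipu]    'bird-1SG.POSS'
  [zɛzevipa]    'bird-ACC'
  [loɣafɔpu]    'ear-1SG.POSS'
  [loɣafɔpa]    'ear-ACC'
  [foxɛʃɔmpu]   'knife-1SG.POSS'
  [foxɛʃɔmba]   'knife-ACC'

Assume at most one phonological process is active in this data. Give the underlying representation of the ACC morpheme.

/-ba/

The ACC morpheme has two allomorphs, [-ba] and [-pa].
The 1SG.POSS suffix, which begins with [p], is invariant after every stem; so [p] is not altered by any rule here.
So the underlying form is /-ba/, and voiced stops become voiceless after a vowel.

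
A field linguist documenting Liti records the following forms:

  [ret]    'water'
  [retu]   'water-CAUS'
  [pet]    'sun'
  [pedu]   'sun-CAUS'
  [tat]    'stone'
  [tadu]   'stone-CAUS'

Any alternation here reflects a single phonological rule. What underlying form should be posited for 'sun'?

/ped/

The root 'sun' surfaces as [pet] and [pedu], with a stem-final [t] ~ [d] alternation.
If /t/ were underlying and a rule turned it into [d] before the CAUS suffix, 'water' would also alternate; but it has [t] in both [ret] and [retu].
Therefore /d/ is basic and [t] is derived by word-final obstruent devoicing (voiced obstruents become voiceless word-finally).
The underlying form of 'sun' is therefore /ped/.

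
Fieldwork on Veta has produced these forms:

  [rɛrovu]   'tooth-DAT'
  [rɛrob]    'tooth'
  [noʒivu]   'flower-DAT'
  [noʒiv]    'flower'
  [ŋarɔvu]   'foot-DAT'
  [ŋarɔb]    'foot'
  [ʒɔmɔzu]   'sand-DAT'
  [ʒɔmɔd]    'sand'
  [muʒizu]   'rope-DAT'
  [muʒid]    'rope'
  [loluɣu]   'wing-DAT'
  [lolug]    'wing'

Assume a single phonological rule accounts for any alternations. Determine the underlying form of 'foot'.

/ŋarɔb/

The root 'foot' surfaces as [ŋarɔvu] and [ŋarɔb], with a stem-final [v] ~ [b] alternation.
The stem 'flower' ([noʒivu], [noʒiv]) shows [v] unchanged in both environments, so [v] cannot be basic with [b] derived in isolation.
Therefore /b/ is basic and [v] is derived by intervocalic spirantization (voiced stops become fricatives between vowels).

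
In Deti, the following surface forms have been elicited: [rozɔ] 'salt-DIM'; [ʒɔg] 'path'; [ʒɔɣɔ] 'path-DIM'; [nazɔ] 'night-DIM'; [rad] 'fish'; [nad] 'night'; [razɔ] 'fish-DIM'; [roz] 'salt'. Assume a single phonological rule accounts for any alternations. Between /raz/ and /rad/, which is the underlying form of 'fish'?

In [razɔ] and [rad] the final segment of 'fish' alternates: [z] ~ [d].
But 'salt' keeps [z] in both environments ([rozɔ], [roz]), so there is no rule changing /z/ to [d] in isolation.
Therefore /d/ is basic and [z] is derived by intervocalic spirantization (voiced stops become fricatives between vowels).

/rad/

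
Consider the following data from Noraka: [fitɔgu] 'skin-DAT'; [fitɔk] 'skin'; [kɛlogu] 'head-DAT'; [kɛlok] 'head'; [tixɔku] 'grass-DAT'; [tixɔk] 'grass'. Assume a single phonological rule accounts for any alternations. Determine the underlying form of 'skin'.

/fitɔg/

The root 'skin' surfaces as [fitɔgu] and [fitɔk], with a stem-final [g] ~ [k] alternation.
Compare 'grass', with invariant [k] in [tixɔku] and [tixɔk]: an analysis with underlying /k/ and a rule producing [g] before the DAT suffix would wrongly predict alternation here too.
So /g/ is underlying, and a rule of word-final obstruent devoicing — voiced obstruents become voiceless word-finally — gives [k].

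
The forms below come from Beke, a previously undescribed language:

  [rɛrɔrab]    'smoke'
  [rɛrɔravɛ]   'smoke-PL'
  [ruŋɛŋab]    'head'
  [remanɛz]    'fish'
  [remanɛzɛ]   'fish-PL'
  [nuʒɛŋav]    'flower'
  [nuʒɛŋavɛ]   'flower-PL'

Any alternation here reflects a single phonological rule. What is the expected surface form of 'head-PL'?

[ruŋɛŋavɛ]

In [rɛrɔrab] and [rɛrɔravɛ] the final segment of 'smoke' alternates: [b] ~ [v].
If /v/ were underlying and a rule turned it into [b] in isolation, 'flower' would also alternate; but it has [v] in both [nuʒɛŋav] and [nuʒɛŋavɛ].
The alternation reflects intervocalic spirantization: voiced stops become fricatives between vowels. /b/ is underlying.
The one attested form of 'head', [ruŋɛŋab], shows underlying /ruŋɛŋab/. Applying the same rule between vowels gives [ruŋɛŋavɛ].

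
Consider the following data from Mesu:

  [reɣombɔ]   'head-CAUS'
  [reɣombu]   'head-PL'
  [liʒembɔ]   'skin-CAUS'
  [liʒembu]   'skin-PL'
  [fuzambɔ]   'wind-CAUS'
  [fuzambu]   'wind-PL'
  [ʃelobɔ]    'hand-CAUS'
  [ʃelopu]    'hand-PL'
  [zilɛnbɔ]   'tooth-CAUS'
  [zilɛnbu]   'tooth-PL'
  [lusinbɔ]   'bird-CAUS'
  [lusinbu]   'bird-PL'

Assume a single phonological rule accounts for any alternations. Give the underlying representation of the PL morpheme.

/-pu/

The PL morpheme has two allomorphs, [-bu] and [-pu].
By contrast the CAUS suffix keeps its initial [b] throughout — that segment must be underlying.
So the underlying form is /-pu/, and voiceless stops become voiced after a nasal.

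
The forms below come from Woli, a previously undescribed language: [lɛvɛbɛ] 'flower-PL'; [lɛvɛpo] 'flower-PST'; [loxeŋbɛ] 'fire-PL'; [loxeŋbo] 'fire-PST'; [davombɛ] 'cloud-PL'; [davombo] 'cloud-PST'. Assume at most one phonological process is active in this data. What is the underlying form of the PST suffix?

/-po/

The PST suffix surfaces as [-bo] and [-po], depending on the final segment of the stem.
By contrast the PL suffix keeps its initial [b] throughout — that segment must be underlying.
So the underlying form is /-po/, and voiceless stops become voiced after a nasal.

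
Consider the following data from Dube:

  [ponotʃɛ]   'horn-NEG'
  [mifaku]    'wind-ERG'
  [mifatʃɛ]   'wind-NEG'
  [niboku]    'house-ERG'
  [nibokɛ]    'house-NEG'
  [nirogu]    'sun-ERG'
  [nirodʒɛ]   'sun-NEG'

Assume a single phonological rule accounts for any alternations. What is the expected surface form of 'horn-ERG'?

[ponoku]

The stem for 'wind' ends in [k] in [mifaku] but [tʃ] in [mifatʃɛ].
Compare 'house', with invariant [k] in [niboku] and [nibokɛ]: an analysis with underlying /k/ and a rule producing [tʃ] before the NEG suffix would wrongly predict alternation here too.
The alternation reflects depalatalization: palato-alveolar /tʃ/ and /dʒ/ become [k] and [g] when no front vowel follows. /tʃ/ is underlying.
From [ponotʃɛ] the stem 'horn' is /ponotʃ/; when no front vowel follows this yields [ponoku].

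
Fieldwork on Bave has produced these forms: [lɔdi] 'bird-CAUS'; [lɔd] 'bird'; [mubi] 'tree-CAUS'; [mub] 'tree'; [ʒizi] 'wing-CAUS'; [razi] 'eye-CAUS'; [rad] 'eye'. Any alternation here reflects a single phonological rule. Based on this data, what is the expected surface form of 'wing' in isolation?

[ʒid]

'eye' shows [z] ~ [d] at the end of the stem ([razi] vs [rad]).
But 'bird' keeps [d] in both environments ([lɔdi], [lɔd]), so there is no rule changing /d/ to [z] before the CAUS suffix.
So /z/ is underlying, and a rule of word-final hardening — voiced fricatives become stops word-finally — gives [d].
From [ʒizi] the stem 'wing' is /ʒiz/; word-finally this yields [ʒid].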